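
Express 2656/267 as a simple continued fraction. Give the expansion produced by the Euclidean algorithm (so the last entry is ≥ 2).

2656 = 9*267 + 253
267 = 1*253 + 14
253 = 18*14 + 1
14 = 14*1 + 0  (stop)
So 2656/267 = [9; 1, 18, 14].

[9; 1, 18, 14]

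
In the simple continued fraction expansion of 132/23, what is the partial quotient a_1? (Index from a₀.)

1

132 = 5·23 + 17   →  a_0 = 5
23 = 1·17 + 6   →  a_1 = 1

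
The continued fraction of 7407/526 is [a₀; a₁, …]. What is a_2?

7407 = 14·526 + 43   →  a_0 = 14
526 = 12·43 + 10   →  a_1 = 12
43 = 4·10 + 3   →  a_2 = 4

4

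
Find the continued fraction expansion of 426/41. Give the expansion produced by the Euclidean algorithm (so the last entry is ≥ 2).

426 = 10*41 + 16
41 = 2*16 + 9
16 = 1*9 + 7
9 = 1*7 + 2
7 = 3*2 + 1
2 = 2*1 + 0  (stop)
So 426/41 = [10; 2, 1, 1, 3, 2].

[10; 2, 1, 1, 3, 2]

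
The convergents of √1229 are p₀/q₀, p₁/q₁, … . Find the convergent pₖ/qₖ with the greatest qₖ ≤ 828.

√1229 = [35; 17, 1, 1, 17, 70, …] (period length 5).
Convergents:
  p_0/q_0 = 35/1
  p_1/q_1 = 596/17
  p_2/q_2 = 631/18
  p_3/q_3 = 1227/35
  p_4/q_4 = 21490/613
  p_5/q_5 = 1505527/42945
q_4 = 613 ≤ 828 < 42945 = q_5, so the answer is 21490/613.

21490/613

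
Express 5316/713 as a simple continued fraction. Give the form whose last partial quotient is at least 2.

[7; 2, 5, 6, 3, 3]

5316 = 7×713 + 325
713 = 2×325 + 63
325 = 5×63 + 10
63 = 6×10 + 3
10 = 3×3 + 1
3 = 3×1 + 0  (stop)
So 5316/713 = [7; 2, 5, 6, 3, 3].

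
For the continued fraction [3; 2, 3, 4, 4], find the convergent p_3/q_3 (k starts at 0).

103/30

Using pₖ = aₖpₖ₋₁ + pₖ₋₂, qₖ = aₖqₖ₋₁ + qₖ₋₂ (with p₋₁=1, p₋₂=0, q₋₁=0, q₋₂=1):
  k=0: a=3, p=3, q=1
  k=1: a=2, p=7, q=2
  k=2: a=3, p=24, q=7
  k=3: a=4, p=103, q=30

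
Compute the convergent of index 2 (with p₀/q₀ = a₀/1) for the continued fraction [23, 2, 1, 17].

Using pₖ = aₖpₖ₋₁ + pₖ₋₂, qₖ = aₖqₖ₋₁ + qₖ₋₂ (with p₋₁=1, p₋₂=0, q₋₁=0, q₋₂=1):
  k=0: a=23, p=23, q=1
  k=1: a=2, p=47, q=2
  k=2: a=1, p=70, q=3

70/3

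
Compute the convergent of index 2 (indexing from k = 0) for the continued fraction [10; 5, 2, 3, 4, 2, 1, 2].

Using pₖ = aₖpₖ₋₁ + pₖ₋₂, qₖ = aₖqₖ₋₁ + qₖ₋₂ (with p₋₁=1, p₋₂=0, q₋₁=0, q₋₂=1):
  k=0: a=10, p=10, q=1
  k=1: a=5, p=51, q=5
  k=2: a=2, p=112, q=11

112/11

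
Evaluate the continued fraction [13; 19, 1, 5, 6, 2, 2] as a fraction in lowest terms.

51001/3908

Fold from the inside: start with 2/1.
  2 + 1/2 = 5/2
  6 + 2/5 = 32/5
  5 + 5/32 = 165/32
  1 + 32/165 = 197/165
  19 + 165/197 = 3908/197
  13 + 197/3908 = 51001/3908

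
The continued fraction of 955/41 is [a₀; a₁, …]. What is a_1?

955 = 23·41 + 12   →  a_0 = 23
41 = 3·12 + 5   →  a_1 = 3

3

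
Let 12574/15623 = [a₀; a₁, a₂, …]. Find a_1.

1

12574 = 0·15623 + 12574   →  a_0 = 0
15623 = 1·12574 + 3049   →  a_1 = 1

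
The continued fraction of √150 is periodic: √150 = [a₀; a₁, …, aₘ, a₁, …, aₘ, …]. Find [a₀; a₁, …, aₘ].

[12; 4, 24]

a₀ = ⌊√150⌋ = 12.
With m₀=0, d₀=1 and mₖ₊₁ = dₖaₖ − mₖ, dₖ₊₁ = (n − mₖ₊₁²)/dₖ, aₖ₊₁ = ⌊(a₀+mₖ₊₁)/dₖ₊₁⌋:
  k=1: m=12, d=6, a=4
  k=2: m=12, d=1, a=24
d=1 and a=2a₀=24 at k=2, so the next step gives (m, d) = (12, 6) again — its k=1 value — and the period has length 2.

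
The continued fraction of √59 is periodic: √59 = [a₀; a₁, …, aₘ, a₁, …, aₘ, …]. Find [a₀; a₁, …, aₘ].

[7; 1, 2, 7, 2, 1, 14]

a₀ = ⌊√59⌋ = 7.
With m₀=0, d₀=1 and mₖ₊₁ = dₖaₖ − mₖ, dₖ₊₁ = (n − mₖ₊₁²)/dₖ, aₖ₊₁ = ⌊(a₀+mₖ₊₁)/dₖ₊₁⌋:
  k=1: m=7, d=10, a=1
  k=2: m=3, d=5, a=2
  k=3: m=7, d=2, a=7
  k=4: m=7, d=5, a=2
  k=5: m=3, d=10, a=1
  k=6: m=7, d=1, a=14
d=1 and a=2a₀=14 at k=6, so the next step gives (m, d) = (7, 10) again — its k=1 value — and the period has length 6.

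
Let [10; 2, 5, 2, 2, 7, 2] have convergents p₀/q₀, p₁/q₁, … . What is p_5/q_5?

4570/437

Using pₖ = aₖpₖ₋₁ + pₖ₋₂, qₖ = aₖqₖ₋₁ + qₖ₋₂ (with p₋₁=1, p₋₂=0, q₋₁=0, q₋₂=1):
  k=0: a=10, p=10, q=1
  k=1: a=2, p=21, q=2
  k=2: a=5, p=115, q=11
  k=3: a=2, p=251, q=24
  k=4: a=2, p=617, q=59
  k=5: a=7, p=4570, q=437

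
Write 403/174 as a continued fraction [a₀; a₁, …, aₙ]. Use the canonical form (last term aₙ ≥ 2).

403 = 2*174 + 55
174 = 3*55 + 9
55 = 6*9 + 1
9 = 9*1 + 0  (stop)
So 403/174 = [2; 3, 6, 9].

[2; 3, 6, 9]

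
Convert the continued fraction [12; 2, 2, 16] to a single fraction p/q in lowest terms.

1017/82

Fold from the inside: start with 16/1.
  2 + 1/16 = 33/16
  2 + 16/33 = 82/33
  12 + 33/82 = 1017/82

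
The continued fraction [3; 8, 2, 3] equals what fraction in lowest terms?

Fold from the inside: start with 3/1.
  2 + 1/3 = 7/3
  8 + 3/7 = 59/7
  3 + 7/59 = 184/59

184/59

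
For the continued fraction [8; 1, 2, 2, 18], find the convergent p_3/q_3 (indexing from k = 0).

Using pₖ = aₖpₖ₋₁ + pₖ₋₂, qₖ = aₖqₖ₋₁ + qₖ₋₂ (with p₋₁=1, p₋₂=0, q₋₁=0, q₋₂=1):
  k=0: a=8, p=8, q=1
  k=1: a=1, p=9, q=1
  k=2: a=2, p=26, q=3
  k=3: a=2, p=61, q=7

61/7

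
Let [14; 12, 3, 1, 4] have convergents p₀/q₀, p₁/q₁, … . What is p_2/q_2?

521/37

Using pₖ = aₖpₖ₋₁ + pₖ₋₂, qₖ = aₖqₖ₋₁ + qₖ₋₂ (with p₋₁=1, p₋₂=0, q₋₁=0, q₋₂=1):
  k=0: a=14, p=14, q=1
  k=1: a=12, p=169, q=12
  k=2: a=3, p=521, q=37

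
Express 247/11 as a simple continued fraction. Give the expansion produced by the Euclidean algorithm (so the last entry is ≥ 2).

247 = 22*11 + 5
11 = 2*5 + 1
5 = 5*1 + 0  (stop)
So 247/11 = [22; 2, 5].

[22; 2, 5]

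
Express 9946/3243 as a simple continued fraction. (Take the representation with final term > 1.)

9946 = 3*3243 + 217
3243 = 14*217 + 205
217 = 1*205 + 12
205 = 17*12 + 1
12 = 12*1 + 0  (stop)
So 9946/3243 = [3; 14, 1, 17, 12].

[3; 14, 1, 17, 12]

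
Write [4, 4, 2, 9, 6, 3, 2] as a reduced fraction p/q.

Using pₖ = aₖpₖ₋₁ + pₖ₋₂ and qₖ = aₖqₖ₋₁ + qₖ₋₂:
  k=0: a=4, p=4, q=1
  k=1: a=4, p=17, q=4
  k=2: a=2, p=38, q=9
  k=3: a=9, p=359, q=85
  k=4: a=6, p=2192, q=519
  k=5: a=3, p=6935, q=1642
  k=6: a=2, p=16062, q=3803

16062/3803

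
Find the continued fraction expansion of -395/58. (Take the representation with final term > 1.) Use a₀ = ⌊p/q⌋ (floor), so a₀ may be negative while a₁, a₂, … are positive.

[-7; 5, 3, 1, 2]

-395 = -7*58 + 11
58 = 5*11 + 3
11 = 3*3 + 2
3 = 1*2 + 1
2 = 2*1 + 0  (stop)
So -395/58 = [-7; 5, 3, 1, 2].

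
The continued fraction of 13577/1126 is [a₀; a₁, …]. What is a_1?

17

13577 = 12·1126 + 65   →  a_0 = 12
1126 = 17·65 + 21   →  a_1 = 17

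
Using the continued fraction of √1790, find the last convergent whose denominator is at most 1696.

60501/1430

√1790 = [42; 3, 4, 8, 4, 3, 84, …] (period length 6).
Convergents:
  p_0/q_0 = 42/1
  p_1/q_1 = 127/3
  p_2/q_2 = 550/13
  p_3/q_3 = 4527/107
  p_4/q_4 = 18658/441
  p_5/q_5 = 60501/1430
  p_6/q_6 = 5100742/120561
q_5 = 1430 ≤ 1696 < 120561 = q_6, so the answer is 60501/1430.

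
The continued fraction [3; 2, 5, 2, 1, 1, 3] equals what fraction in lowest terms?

Using pₖ = aₖpₖ₋₁ + pₖ₋₂ and qₖ = aₖqₖ₋₁ + qₖ₋₂:
  k=0: a=3, p=3, q=1
  k=1: a=2, p=7, q=2
  k=2: a=5, p=38, q=11
  k=3: a=2, p=83, q=24
  k=4: a=1, p=121, q=35
  k=5: a=1, p=204, q=59
  k=6: a=3, p=733, q=212

733/212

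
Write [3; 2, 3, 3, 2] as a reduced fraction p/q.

Fold from the inside: start with 2/1.
  3 + 1/2 = 7/2
  3 + 2/7 = 23/7
  2 + 7/23 = 53/23
  3 + 23/53 = 182/53

182/53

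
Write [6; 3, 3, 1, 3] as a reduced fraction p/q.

Using pₖ = aₖpₖ₋₁ + pₖ₋₂ and qₖ = aₖqₖ₋₁ + qₖ₋₂:
  k=0: a=6, p=6, q=1
  k=1: a=3, p=19, q=3
  k=2: a=3, p=63, q=10
  k=3: a=1, p=82, q=13
  k=4: a=3, p=309, q=49

309/49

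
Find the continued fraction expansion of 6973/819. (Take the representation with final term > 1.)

[8; 1, 1, 17, 3, 3, 2]

6973 = 8*819 + 421
819 = 1*421 + 398
421 = 1*398 + 23
398 = 17*23 + 7
23 = 3*7 + 2
7 = 3*2 + 1
2 = 2*1 + 0  (stop)
So 6973/819 = [8; 1, 1, 17, 3, 3, 2].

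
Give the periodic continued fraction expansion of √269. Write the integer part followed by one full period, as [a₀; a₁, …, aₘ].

[16; 2, 2, 32]

a₀ = ⌊√269⌋ = 16.
With m₀=0, d₀=1 and mₖ₊₁ = dₖaₖ − mₖ, dₖ₊₁ = (n − mₖ₊₁²)/dₖ, aₖ₊₁ = ⌊(a₀+mₖ₊₁)/dₖ₊₁⌋:
  k=1: m=16, d=13, a=2
  k=2: m=10, d=13, a=2
  k=3: m=16, d=1, a=32
d=1 and a=2a₀=32 at k=3, so the next step gives (m, d) = (16, 13) again — its k=1 value — and the period has length 3.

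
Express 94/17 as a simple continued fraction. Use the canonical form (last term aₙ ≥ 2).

[5; 1, 1, 8]

94 = 5*17 + 9
17 = 1*9 + 8
9 = 1*8 + 1
8 = 8*1 + 0  (stop)
So 94/17 = [5; 1, 1, 8].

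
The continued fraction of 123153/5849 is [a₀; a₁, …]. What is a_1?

123153 = 21·5849 + 324   →  a_0 = 21
5849 = 18·324 + 17   →  a_1 = 18

18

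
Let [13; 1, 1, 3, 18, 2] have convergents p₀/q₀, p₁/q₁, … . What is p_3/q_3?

95/7

Using pₖ = aₖpₖ₋₁ + pₖ₋₂, qₖ = aₖqₖ₋₁ + qₖ₋₂ (with p₋₁=1, p₋₂=0, q₋₁=0, q₋₂=1):
  k=0: a=13, p=13, q=1
  k=1: a=1, p=14, q=1
  k=2: a=1, p=27, q=2
  k=3: a=3, p=95, q=7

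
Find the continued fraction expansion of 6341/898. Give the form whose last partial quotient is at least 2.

6341 = 7*898 + 55
898 = 16*55 + 18
55 = 3*18 + 1
18 = 18*1 + 0  (stop)
So 6341/898 = [7; 16, 3, 18].

[7; 16, 3, 18]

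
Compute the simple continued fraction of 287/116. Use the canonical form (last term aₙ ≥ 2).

[2; 2, 9, 6]

287 = 2·116 + 55
116 = 2·55 + 6
55 = 9·6 + 1
6 = 6·1 + 0  (stop)
So 287/116 = [2; 2, 9, 6].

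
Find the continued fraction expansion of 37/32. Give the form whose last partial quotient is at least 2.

37 = 1·32 + 5
32 = 6·5 + 2
5 = 2·2 + 1
2 = 2·1 + 0  (stop)
So 37/32 = [1; 6, 2, 2].

[1; 6, 2, 2]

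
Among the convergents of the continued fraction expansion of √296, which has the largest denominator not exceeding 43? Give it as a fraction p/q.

671/39

√296 = [17; 4, 1, 7, 1, 4, 34, …] (period length 6).
Convergents:
  p_0/q_0 = 17/1
  p_1/q_1 = 69/4
  p_2/q_2 = 86/5
  p_3/q_3 = 671/39
  p_4/q_4 = 757/44
q_3 = 39 ≤ 43 < 44 = q_4, so the answer is 671/39.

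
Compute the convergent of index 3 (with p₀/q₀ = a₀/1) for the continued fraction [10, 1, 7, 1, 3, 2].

98/9

Using pₖ = aₖpₖ₋₁ + pₖ₋₂, qₖ = aₖqₖ₋₁ + qₖ₋₂ (with p₋₁=1, p₋₂=0, q₋₁=0, q₋₂=1):
  k=0: a=10, p=10, q=1
  k=1: a=1, p=11, q=1
  k=2: a=7, p=87, q=8
  k=3: a=1, p=98, q=9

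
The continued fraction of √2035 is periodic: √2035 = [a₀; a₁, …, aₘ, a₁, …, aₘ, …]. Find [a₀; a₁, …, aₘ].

[45; 9, 90]

a₀ = ⌊√2035⌋ = 45.
With m₀=0, d₀=1 and mₖ₊₁ = dₖaₖ − mₖ, dₖ₊₁ = (n − mₖ₊₁²)/dₖ, aₖ₊₁ = ⌊(a₀+mₖ₊₁)/dₖ₊₁⌋:
  k=1: m=45, d=10, a=9
  k=2: m=45, d=1, a=90
d=1 and a=2a₀=90 at k=2, so the next step gives (m, d) = (45, 10) again — its k=1 value — and the period has length 2.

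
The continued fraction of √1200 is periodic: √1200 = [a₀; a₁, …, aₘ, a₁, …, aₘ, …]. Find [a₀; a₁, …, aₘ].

a₀ = ⌊√1200⌋ = 34.
With m₀=0, d₀=1 and mₖ₊₁ = dₖaₖ − mₖ, dₖ₊₁ = (n − mₖ₊₁²)/dₖ, aₖ₊₁ = ⌊(a₀+mₖ₊₁)/dₖ₊₁⌋:
  k=1: m=34, d=44, a=1
  k=2: m=10, d=25, a=1
  k=3: m=15, d=39, a=1
  k=4: m=24, d=16, a=3
  k=5: m=24, d=39, a=1
  k=6: m=15, d=25, a=1
  k=7: m=10, d=44, a=1
  k=8: m=34, d=1, a=68
d=1 and a=2a₀=68 at k=8, so the next step gives (m, d) = (34, 44) again — its k=1 value — and the period has length 8.

[34; 1, 1, 1, 3, 1, 1, 1, 68]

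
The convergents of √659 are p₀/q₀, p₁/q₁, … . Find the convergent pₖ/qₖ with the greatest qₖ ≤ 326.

√659 = [25; 1, 2, 25, 2, 1, 50, …] (period length 6).
Convergents:
  p_0/q_0 = 25/1
  p_1/q_1 = 26/1
  p_2/q_2 = 77/3
  p_3/q_3 = 1951/76
  p_4/q_4 = 3979/155
  p_5/q_5 = 5930/231
  p_6/q_6 = 300479/11705
q_5 = 231 ≤ 326 < 11705 = q_6, so the answer is 5930/231.

5930/231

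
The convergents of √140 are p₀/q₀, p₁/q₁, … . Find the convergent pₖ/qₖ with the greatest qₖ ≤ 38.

71/6

√140 = [11; 1, 4, 1, 22, …] (period length 4).
Convergents:
  p_0/q_0 = 11/1
  p_1/q_1 = 12/1
  p_2/q_2 = 59/5
  p_3/q_3 = 71/6
  p_4/q_4 = 1621/137
q_3 = 6 ≤ 38 < 137 = q_4, so the answer is 71/6.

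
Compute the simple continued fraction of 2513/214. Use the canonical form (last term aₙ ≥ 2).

[11; 1, 2, 1, 8, 6]

2513 = 11·214 + 159
214 = 1·159 + 55
159 = 2·55 + 49
55 = 1·49 + 6
49 = 8·6 + 1
6 = 6·1 + 0  (stop)
So 2513/214 = [11; 1, 2, 1, 8, 6].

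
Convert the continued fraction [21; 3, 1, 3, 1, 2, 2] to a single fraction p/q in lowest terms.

2658/125

Using pₖ = aₖpₖ₋₁ + pₖ₋₂ and qₖ = aₖqₖ₋₁ + qₖ₋₂:
  k=0: a=21, p=21, q=1
  k=1: a=3, p=64, q=3
  k=2: a=1, p=85, q=4
  k=3: a=3, p=319, q=15
  k=4: a=1, p=404, q=19
  k=5: a=2, p=1127, q=53
  k=6: a=2, p=2658, q=125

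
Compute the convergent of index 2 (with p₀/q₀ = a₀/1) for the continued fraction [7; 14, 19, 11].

Using pₖ = aₖpₖ₋₁ + pₖ₋₂, qₖ = aₖqₖ₋₁ + qₖ₋₂ (with p₋₁=1, p₋₂=0, q₋₁=0, q₋₂=1):
  k=0: a=7, p=7, q=1
  k=1: a=14, p=99, q=14
  k=2: a=19, p=1888, q=267

1888/267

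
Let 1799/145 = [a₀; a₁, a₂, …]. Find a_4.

1799 = 12·145 + 59   →  a_0 = 12
145 = 2·59 + 27   →  a_1 = 2
59 = 2·27 + 5   →  a_2 = 2
27 = 5·5 + 2   →  a_3 = 5
5 = 2·2 + 1   →  a_4 = 2

2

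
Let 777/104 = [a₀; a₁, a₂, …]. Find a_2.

8

777 = 7·104 + 49   →  a_0 = 7
104 = 2·49 + 6   →  a_1 = 2
49 = 8·6 + 1   →  a_2 = 8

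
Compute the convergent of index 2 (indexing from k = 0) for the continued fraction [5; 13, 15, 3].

995/196

Using pₖ = aₖpₖ₋₁ + pₖ₋₂, qₖ = aₖqₖ₋₁ + qₖ₋₂ (with p₋₁=1, p₋₂=0, q₋₁=0, q₋₂=1):
  k=0: a=5, p=5, q=1
  k=1: a=13, p=66, q=13
  k=2: a=15, p=995, q=196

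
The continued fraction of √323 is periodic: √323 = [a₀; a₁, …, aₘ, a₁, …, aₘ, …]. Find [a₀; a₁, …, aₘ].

a₀ = ⌊√323⌋ = 17.
With m₀=0, d₀=1 and mₖ₊₁ = dₖaₖ − mₖ, dₖ₊₁ = (n − mₖ₊₁²)/dₖ, aₖ₊₁ = ⌊(a₀+mₖ₊₁)/dₖ₊₁⌋:
  k=1: m=17, d=34, a=1
  k=2: m=17, d=1, a=34
d=1 and a=2a₀=34 at k=2, so the next step gives (m, d) = (17, 34) again — its k=1 value — and the period has length 2.

[17; 1, 34]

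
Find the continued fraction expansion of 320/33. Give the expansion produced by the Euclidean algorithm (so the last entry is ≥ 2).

[9; 1, 2, 3, 3]

320 = 9*33 + 23
33 = 1*23 + 10
23 = 2*10 + 3
10 = 3*3 + 1
3 = 3*1 + 0  (stop)
So 320/33 = [9; 1, 2, 3, 3].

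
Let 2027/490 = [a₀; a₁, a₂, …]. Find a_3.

5

2027 = 4·490 + 67   →  a_0 = 4
490 = 7·67 + 21   →  a_1 = 7
67 = 3·21 + 4   →  a_2 = 3
21 = 5·4 + 1   →  a_3 = 5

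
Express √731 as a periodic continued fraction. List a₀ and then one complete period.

[27; 27, 54]

a₀ = ⌊√731⌋ = 27.
With m₀=0, d₀=1 and mₖ₊₁ = dₖaₖ − mₖ, dₖ₊₁ = (n − mₖ₊₁²)/dₖ, aₖ₊₁ = ⌊(a₀+mₖ₊₁)/dₖ₊₁⌋:
  k=1: m=27, d=2, a=27
  k=2: m=27, d=1, a=54
d=1 and a=2a₀=54 at k=2, so the next step gives (m, d) = (27, 2) again — its k=1 value — and the period has length 2.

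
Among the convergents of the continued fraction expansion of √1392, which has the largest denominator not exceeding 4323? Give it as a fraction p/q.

√1392 = [37; 3, 4, 3, 74, …] (period length 4).
Convergents:
  p_0/q_0 = 37/1
  p_1/q_1 = 112/3
  p_2/q_2 = 485/13
  p_3/q_3 = 1567/42
  p_4/q_4 = 116443/3121
  p_5/q_5 = 350896/9405
q_4 = 3121 ≤ 4323 < 9405 = q_5, so the answer is 116443/3121.

116443/3121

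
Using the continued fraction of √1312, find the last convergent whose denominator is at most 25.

√1312 = [36; 4, 1, 1, 17, 1, 1, 4, 72, …] (period length 8).
Convergents:
  p_0/q_0 = 36/1
  p_1/q_1 = 145/4
  p_2/q_2 = 181/5
  p_3/q_3 = 326/9
  p_4/q_4 = 5723/158
q_3 = 9 ≤ 25 < 158 = q_4, so the answer is 326/9.

326/9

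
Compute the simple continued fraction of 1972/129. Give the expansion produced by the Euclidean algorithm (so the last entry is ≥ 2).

1972 = 15·129 + 37
129 = 3·37 + 18
37 = 2·18 + 1
18 = 18·1 + 0  (stop)
So 1972/129 = [15; 3, 2, 18].

[15; 3, 2, 18]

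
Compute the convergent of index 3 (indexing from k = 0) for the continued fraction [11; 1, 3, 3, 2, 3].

153/13

Using pₖ = aₖpₖ₋₁ + pₖ₋₂, qₖ = aₖqₖ₋₁ + qₖ₋₂ (with p₋₁=1, p₋₂=0, q₋₁=0, q₋₂=1):
  k=0: a=11, p=11, q=1
  k=1: a=1, p=12, q=1
  k=2: a=3, p=47, q=4
  k=3: a=3, p=153, q=13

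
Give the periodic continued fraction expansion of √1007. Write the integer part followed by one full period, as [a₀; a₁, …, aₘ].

a₀ = ⌊√1007⌋ = 31.
With m₀=0, d₀=1 and mₖ₊₁ = dₖaₖ − mₖ, dₖ₊₁ = (n − mₖ₊₁²)/dₖ, aₖ₊₁ = ⌊(a₀+mₖ₊₁)/dₖ₊₁⌋:
  k=1: m=31, d=46, a=1
  k=2: m=15, d=17, a=2
  k=3: m=19, d=38, a=1
  k=4: m=19, d=17, a=2
  k=5: m=15, d=46, a=1
  k=6: m=31, d=1, a=62
d=1 and a=2a₀=62 at k=6, so the next step gives (m, d) = (31, 46) again — its k=1 value — and the period has length 6.

[31; 1, 2, 1, 2, 1, 62]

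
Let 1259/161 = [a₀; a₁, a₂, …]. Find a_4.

1

1259 = 7·161 + 132   →  a_0 = 7
161 = 1·132 + 29   →  a_1 = 1
132 = 4·29 + 16   →  a_2 = 4
29 = 1·16 + 13   →  a_3 = 1
16 = 1·13 + 3   →  a_4 = 1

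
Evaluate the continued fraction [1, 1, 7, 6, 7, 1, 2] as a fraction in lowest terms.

2161/1151

Using pₖ = aₖpₖ₋₁ + pₖ₋₂ and qₖ = aₖqₖ₋₁ + qₖ₋₂:
  k=0: a=1, p=1, q=1
  k=1: a=1, p=2, q=1
  k=2: a=7, p=15, q=8
  k=3: a=6, p=92, q=49
  k=4: a=7, p=659, q=351
  k=5: a=1, p=751, q=400
  k=6: a=2, p=2161, q=1151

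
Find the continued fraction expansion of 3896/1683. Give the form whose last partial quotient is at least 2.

3896 = 2*1683 + 530
1683 = 3*530 + 93
530 = 5*93 + 65
93 = 1*65 + 28
65 = 2*28 + 9
28 = 3*9 + 1
9 = 9*1 + 0  (stop)
So 3896/1683 = [2; 3, 5, 1, 2, 3, 9].

[2; 3, 5, 1, 2, 3, 9]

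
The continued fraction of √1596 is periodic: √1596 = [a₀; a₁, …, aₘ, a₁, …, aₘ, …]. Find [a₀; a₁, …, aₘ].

a₀ = ⌊√1596⌋ = 39.
With m₀=0, d₀=1 and mₖ₊₁ = dₖaₖ − mₖ, dₖ₊₁ = (n − mₖ₊₁²)/dₖ, aₖ₊₁ = ⌊(a₀+mₖ₊₁)/dₖ₊₁⌋:
  k=1: m=39, d=75, a=1
  k=2: m=36, d=4, a=18
  k=3: m=36, d=75, a=1
  k=4: m=39, d=1, a=78
d=1 and a=2a₀=78 at k=4, so the next step gives (m, d) = (39, 75) again — its k=1 value — and the period has length 4.

[39; 1, 18, 1, 78]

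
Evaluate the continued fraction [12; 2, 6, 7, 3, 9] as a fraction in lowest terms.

Fold from the inside: start with 9/1.
  3 + 1/9 = 28/9
  7 + 9/28 = 205/28
  6 + 28/205 = 1258/205
  2 + 205/1258 = 2721/1258
  12 + 1258/2721 = 33910/2721

33910/2721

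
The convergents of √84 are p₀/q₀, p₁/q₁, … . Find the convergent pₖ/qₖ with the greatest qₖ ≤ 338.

999/109

√84 = [9; 6, 18, …] (period length 2).
Convergents:
  p_0/q_0 = 9/1
  p_1/q_1 = 55/6
  p_2/q_2 = 999/109
  p_3/q_3 = 6049/660
q_2 = 109 ≤ 338 < 660 = q_3, so the answer is 999/109.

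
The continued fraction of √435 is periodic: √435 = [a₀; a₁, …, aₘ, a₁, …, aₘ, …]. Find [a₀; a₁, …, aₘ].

a₀ = ⌊√435⌋ = 20.
With m₀=0, d₀=1 and mₖ₊₁ = dₖaₖ − mₖ, dₖ₊₁ = (n − mₖ₊₁²)/dₖ, aₖ₊₁ = ⌊(a₀+mₖ₊₁)/dₖ₊₁⌋:
  k=1: m=20, d=35, a=1
  k=2: m=15, d=6, a=5
  k=3: m=15, d=35, a=1
  k=4: m=20, d=1, a=40
d=1 and a=2a₀=40 at k=4, so the next step gives (m, d) = (20, 35) again — its k=1 value — and the period has length 4.

[20; 1, 5, 1, 40]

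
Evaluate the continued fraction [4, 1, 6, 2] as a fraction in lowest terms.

Using pₖ = aₖpₖ₋₁ + pₖ₋₂ and qₖ = aₖqₖ₋₁ + qₖ₋₂:
  k=0: a=4, p=4, q=1
  k=1: a=1, p=5, q=1
  k=2: a=6, p=34, q=7
  k=3: a=2, p=73, q=15

73/15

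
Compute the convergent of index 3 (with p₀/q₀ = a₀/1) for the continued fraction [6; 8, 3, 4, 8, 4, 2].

661/108

Using pₖ = aₖpₖ₋₁ + pₖ₋₂, qₖ = aₖqₖ₋₁ + qₖ₋₂ (with p₋₁=1, p₋₂=0, q₋₁=0, q₋₂=1):
  k=0: a=6, p=6, q=1
  k=1: a=8, p=49, q=8
  k=2: a=3, p=153, q=25
  k=3: a=4, p=661, q=108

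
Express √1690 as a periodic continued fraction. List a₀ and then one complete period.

[41; 9, 8, 9, 82]

a₀ = ⌊√1690⌋ = 41.
With m₀=0, d₀=1 and mₖ₊₁ = dₖaₖ − mₖ, dₖ₊₁ = (n − mₖ₊₁²)/dₖ, aₖ₊₁ = ⌊(a₀+mₖ₊₁)/dₖ₊₁⌋:
  k=1: m=41, d=9, a=9
  k=2: m=40, d=10, a=8
  k=3: m=40, d=9, a=9
  k=4: m=41, d=1, a=82
d=1 and a=2a₀=82 at k=4, so the next step gives (m, d) = (41, 9) again — its k=1 value — and the period has length 4.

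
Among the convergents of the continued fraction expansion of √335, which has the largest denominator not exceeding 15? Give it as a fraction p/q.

√335 = [18; 3, 3, 3, 36, …] (period length 4).
Convergents:
  p_0/q_0 = 18/1
  p_1/q_1 = 55/3
  p_2/q_2 = 183/10
  p_3/q_3 = 604/33
q_2 = 10 ≤ 15 < 33 = q_3, so the answer is 183/10.

183/10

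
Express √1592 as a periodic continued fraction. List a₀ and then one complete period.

[39; 1, 8, 1, 78]

a₀ = ⌊√1592⌋ = 39.
With m₀=0, d₀=1 and mₖ₊₁ = dₖaₖ − mₖ, dₖ₊₁ = (n − mₖ₊₁²)/dₖ, aₖ₊₁ = ⌊(a₀+mₖ₊₁)/dₖ₊₁⌋:
  k=1: m=39, d=71, a=1
  k=2: m=32, d=8, a=8
  k=3: m=32, d=71, a=1
  k=4: m=39, d=1, a=78
d=1 and a=2a₀=78 at k=4, so the next step gives (m, d) = (39, 71) again — its k=1 value — and the period has length 4.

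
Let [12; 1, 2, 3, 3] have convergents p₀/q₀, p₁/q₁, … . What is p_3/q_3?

127/10

Using pₖ = aₖpₖ₋₁ + pₖ₋₂, qₖ = aₖqₖ₋₁ + qₖ₋₂ (with p₋₁=1, p₋₂=0, q₋₁=0, q₋₂=1):
  k=0: a=12, p=12, q=1
  k=1: a=1, p=13, q=1
  k=2: a=2, p=38, q=3
  k=3: a=3, p=127, q=10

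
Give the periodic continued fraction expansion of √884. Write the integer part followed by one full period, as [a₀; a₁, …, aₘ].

[29; 1, 2, 1, 2, 1, 2, 1, 58]

a₀ = ⌊√884⌋ = 29.
With m₀=0, d₀=1 and mₖ₊₁ = dₖaₖ − mₖ, dₖ₊₁ = (n − mₖ₊₁²)/dₖ, aₖ₊₁ = ⌊(a₀+mₖ₊₁)/dₖ₊₁⌋:
  k=1: m=29, d=43, a=1
  k=2: m=14, d=16, a=2
  k=3: m=18, d=35, a=1
  k=4: m=17, d=17, a=2
  k=5: m=17, d=35, a=1
  k=6: m=18, d=16, a=2
  k=7: m=14, d=43, a=1
  k=8: m=29, d=1, a=58
d=1 and a=2a₀=58 at k=8, so the next step gives (m, d) = (29, 43) again — its k=1 value — and the period has length 8.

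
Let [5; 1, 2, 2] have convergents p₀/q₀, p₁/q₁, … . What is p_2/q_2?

17/3

Using pₖ = aₖpₖ₋₁ + pₖ₋₂, qₖ = aₖqₖ₋₁ + qₖ₋₂ (with p₋₁=1, p₋₂=0, q₋₁=0, q₋₂=1):
  k=0: a=5, p=5, q=1
  k=1: a=1, p=6, q=1
  k=2: a=2, p=17, q=3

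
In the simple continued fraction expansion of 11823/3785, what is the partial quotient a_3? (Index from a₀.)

2

11823 = 3·3785 + 468   →  a_0 = 3
3785 = 8·468 + 41   →  a_1 = 8
468 = 11·41 + 17   →  a_2 = 11
41 = 2·17 + 7   →  a_3 = 2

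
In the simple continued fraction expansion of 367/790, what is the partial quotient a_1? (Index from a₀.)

2

367 = 0·790 + 367   →  a_0 = 0
790 = 2·367 + 56   →  a_1 = 2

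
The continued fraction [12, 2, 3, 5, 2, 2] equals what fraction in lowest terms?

2474/199

Fold from the inside: start with 2/1.
  2 + 1/2 = 5/2
  5 + 2/5 = 27/5
  3 + 5/27 = 86/27
  2 + 27/86 = 199/86
  12 + 86/199 = 2474/199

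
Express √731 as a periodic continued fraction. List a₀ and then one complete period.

a₀ = ⌊√731⌋ = 27.
With m₀=0, d₀=1 and mₖ₊₁ = dₖaₖ − mₖ, dₖ₊₁ = (n − mₖ₊₁²)/dₖ, aₖ₊₁ = ⌊(a₀+mₖ₊₁)/dₖ₊₁⌋:
  k=1: m=27, d=2, a=27
  k=2: m=27, d=1, a=54
d=1 and a=2a₀=54 at k=2, so the next step gives (m, d) = (27, 2) again — its k=1 value — and the period has length 2.

[27; 27, 54]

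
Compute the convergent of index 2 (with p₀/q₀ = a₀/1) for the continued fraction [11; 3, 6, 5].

215/19

Using pₖ = aₖpₖ₋₁ + pₖ₋₂, qₖ = aₖqₖ₋₁ + qₖ₋₂ (with p₋₁=1, p₋₂=0, q₋₁=0, q₋₂=1):
  k=0: a=11, p=11, q=1
  k=1: a=3, p=34, q=3
  k=2: a=6, p=215, q=19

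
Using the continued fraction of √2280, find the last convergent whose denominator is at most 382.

18097/379

√2280 = [47; 1, 2, 1, 94, …] (period length 4).
Convergents:
  p_0/q_0 = 47/1
  p_1/q_1 = 48/1
  p_2/q_2 = 143/3
  p_3/q_3 = 191/4
  p_4/q_4 = 18097/379
  p_5/q_5 = 18288/383
q_4 = 379 ≤ 382 < 383 = q_5, so the answer is 18097/379.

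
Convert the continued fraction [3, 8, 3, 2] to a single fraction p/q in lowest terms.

181/58

Using pₖ = aₖpₖ₋₁ + pₖ₋₂ and qₖ = aₖqₖ₋₁ + qₖ₋₂:
  k=0: a=3, p=3, q=1
  k=1: a=8, p=25, q=8
  k=2: a=3, p=78, q=25
  k=3: a=2, p=181, q=58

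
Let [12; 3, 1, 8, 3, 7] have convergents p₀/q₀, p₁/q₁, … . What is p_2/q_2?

Using pₖ = aₖpₖ₋₁ + pₖ₋₂, qₖ = aₖqₖ₋₁ + qₖ₋₂ (with p₋₁=1, p₋₂=0, q₋₁=0, q₋₂=1):
  k=0: a=12, p=12, q=1
  k=1: a=3, p=37, q=3
  k=2: a=1, p=49, q=4

49/4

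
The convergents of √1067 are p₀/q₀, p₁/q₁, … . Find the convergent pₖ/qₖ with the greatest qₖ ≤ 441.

√1067 = [32; 1, 1, 1, 64, …] (period length 4).
Convergents:
  p_0/q_0 = 32/1
  p_1/q_1 = 33/1
  p_2/q_2 = 65/2
  p_3/q_3 = 98/3
  p_4/q_4 = 6337/194
  p_5/q_5 = 6435/197
  p_6/q_6 = 12772/391
  p_7/q_7 = 19207/588
q_6 = 391 ≤ 441 < 588 = q_7, so the answer is 12772/391.

12772/391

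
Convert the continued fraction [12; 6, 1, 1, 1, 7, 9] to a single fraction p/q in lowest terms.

Fold from the inside: start with 9/1.
  7 + 1/9 = 64/9
  1 + 9/64 = 73/64
  1 + 64/73 = 137/73
  1 + 73/137 = 210/137
  6 + 137/210 = 1397/210
  12 + 210/1397 = 16974/1397

16974/1397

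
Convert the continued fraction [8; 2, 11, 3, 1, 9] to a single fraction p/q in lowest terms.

7775/917

Fold from the inside: start with 9/1.
  1 + 1/9 = 10/9
  3 + 9/10 = 39/10
  11 + 10/39 = 439/39
  2 + 39/439 = 917/439
  8 + 439/917 = 7775/917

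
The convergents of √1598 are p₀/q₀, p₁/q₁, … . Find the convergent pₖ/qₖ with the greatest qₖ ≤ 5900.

127880/3199

√1598 = [39; 1, 38, 1, 78, …] (period length 4).
Convergents:
  p_0/q_0 = 39/1
  p_1/q_1 = 40/1
  p_2/q_2 = 1559/39
  p_3/q_3 = 1599/40
  p_4/q_4 = 126281/3159
  p_5/q_5 = 127880/3199
  p_6/q_6 = 4985721/124721
q_5 = 3199 ≤ 5900 < 124721 = q_6, so the answer is 127880/3199.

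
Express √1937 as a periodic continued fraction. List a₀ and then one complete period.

a₀ = ⌊√1937⌋ = 44.
With m₀=0, d₀=1 and mₖ₊₁ = dₖaₖ − mₖ, dₖ₊₁ = (n − mₖ₊₁²)/dₖ, aₖ₊₁ = ⌊(a₀+mₖ₊₁)/dₖ₊₁⌋:
  k=1: m=44, d=1, a=88
d=1 and a=2a₀=88 at k=1, so the next step gives (m, d) = (44, 1) again — its k=1 value — and the period has length 1.

[44; 88]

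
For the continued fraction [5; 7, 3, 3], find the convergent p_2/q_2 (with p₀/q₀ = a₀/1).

Using pₖ = aₖpₖ₋₁ + pₖ₋₂, qₖ = aₖqₖ₋₁ + qₖ₋₂ (with p₋₁=1, p₋₂=0, q₋₁=0, q₋₂=1):
  k=0: a=5, p=5, q=1
  k=1: a=7, p=36, q=7
  k=2: a=3, p=113, q=22

113/22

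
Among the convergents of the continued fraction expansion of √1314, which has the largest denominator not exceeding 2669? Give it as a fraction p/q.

42049/1160

√1314 = [36; 4, 72, …] (period length 2).
Convergents:
  p_0/q_0 = 36/1
  p_1/q_1 = 145/4
  p_2/q_2 = 10476/289
  p_3/q_3 = 42049/1160
  p_4/q_4 = 3038004/83809
q_3 = 1160 ≤ 2669 < 83809 = q_4, so the answer is 42049/1160.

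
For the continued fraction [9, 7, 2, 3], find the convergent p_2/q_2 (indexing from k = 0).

137/15

Using pₖ = aₖpₖ₋₁ + pₖ₋₂, qₖ = aₖqₖ₋₁ + qₖ₋₂ (with p₋₁=1, p₋₂=0, q₋₁=0, q₋₂=1):
  k=0: a=9, p=9, q=1
  k=1: a=7, p=64, q=7
  k=2: a=2, p=137, q=15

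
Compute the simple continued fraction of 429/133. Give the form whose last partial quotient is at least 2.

429 = 3*133 + 30
133 = 4*30 + 13
30 = 2*13 + 4
13 = 3*4 + 1
4 = 4*1 + 0  (stop)
So 429/133 = [3; 4, 2, 3, 4].

[3; 4, 2, 3, 4]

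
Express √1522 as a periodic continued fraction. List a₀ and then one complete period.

[39; 78]

a₀ = ⌊√1522⌋ = 39.
With m₀=0, d₀=1 and mₖ₊₁ = dₖaₖ − mₖ, dₖ₊₁ = (n − mₖ₊₁²)/dₖ, aₖ₊₁ = ⌊(a₀+mₖ₊₁)/dₖ₊₁⌋:
  k=1: m=39, d=1, a=78
d=1 and a=2a₀=78 at k=1, so the next step gives (m, d) = (39, 1) again — its k=1 value — and the period has length 1.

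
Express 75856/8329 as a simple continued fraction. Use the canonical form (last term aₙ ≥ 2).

[9; 9, 3, 3, 1, 3, 18]

75856 = 9×8329 + 895
8329 = 9×895 + 274
895 = 3×274 + 73
274 = 3×73 + 55
73 = 1×55 + 18
55 = 3×18 + 1
18 = 18×1 + 0  (stop)
So 75856/8329 = [9; 9, 3, 3, 1, 3, 18].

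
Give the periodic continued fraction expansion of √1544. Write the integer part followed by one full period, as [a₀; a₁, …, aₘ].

a₀ = ⌊√1544⌋ = 39.
With m₀=0, d₀=1 and mₖ₊₁ = dₖaₖ − mₖ, dₖ₊₁ = (n − mₖ₊₁²)/dₖ, aₖ₊₁ = ⌊(a₀+mₖ₊₁)/dₖ₊₁⌋:
  k=1: m=39, d=23, a=3
  k=2: m=30, d=28, a=2
  k=3: m=26, d=31, a=2
  k=4: m=36, d=8, a=9
  k=5: m=36, d=31, a=2
  k=6: m=26, d=28, a=2
  k=7: m=30, d=23, a=3
  k=8: m=39, d=1, a=78
d=1 and a=2a₀=78 at k=8, so the next step gives (m, d) = (39, 23) again — its k=1 value — and the period has length 8.

[39; 3, 2, 2, 9, 2, 2, 3, 78]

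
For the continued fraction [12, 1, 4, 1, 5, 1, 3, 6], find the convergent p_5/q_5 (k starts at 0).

526/41

Using pₖ = aₖpₖ₋₁ + pₖ₋₂, qₖ = aₖqₖ₋₁ + qₖ₋₂ (with p₋₁=1, p₋₂=0, q₋₁=0, q₋₂=1):
  k=0: a=12, p=12, q=1
  k=1: a=1, p=13, q=1
  k=2: a=4, p=64, q=5
  k=3: a=1, p=77, q=6
  k=4: a=5, p=449, q=35
  k=5: a=1, p=526, q=41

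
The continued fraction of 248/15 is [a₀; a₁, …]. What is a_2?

248 = 16·15 + 8   →  a_0 = 16
15 = 1·8 + 7   →  a_1 = 1
8 = 1·7 + 1   →  a_2 = 1

1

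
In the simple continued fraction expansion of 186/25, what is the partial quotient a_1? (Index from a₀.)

186 = 7·25 + 11   →  a_0 = 7
25 = 2·11 + 3   →  a_1 = 2

2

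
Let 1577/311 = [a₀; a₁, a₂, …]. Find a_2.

7

1577 = 5·311 + 22   →  a_0 = 5
311 = 14·22 + 3   →  a_1 = 14
22 = 7·3 + 1   →  a_2 = 7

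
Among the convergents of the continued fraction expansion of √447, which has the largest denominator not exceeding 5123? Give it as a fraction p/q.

43807/2072

√447 = [21; 7, 42, …] (period length 2).
Convergents:
  p_0/q_0 = 21/1
  p_1/q_1 = 148/7
  p_2/q_2 = 6237/295
  p_3/q_3 = 43807/2072
  p_4/q_4 = 1846131/87319
q_3 = 2072 ≤ 5123 < 87319 = q_4, so the answer is 43807/2072.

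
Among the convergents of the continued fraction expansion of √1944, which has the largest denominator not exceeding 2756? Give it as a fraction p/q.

√1944 = [44; 11, 88, …] (period length 2).
Convergents:
  p_0/q_0 = 44/1
  p_1/q_1 = 485/11
  p_2/q_2 = 42724/969
  p_3/q_3 = 470449/10670
q_2 = 969 ≤ 2756 < 10670 = q_3, so the answer is 42724/969.

42724/969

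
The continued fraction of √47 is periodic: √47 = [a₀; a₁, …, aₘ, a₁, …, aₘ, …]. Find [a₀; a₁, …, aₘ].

a₀ = ⌊√47⌋ = 6.
With m₀=0, d₀=1 and mₖ₊₁ = dₖaₖ − mₖ, dₖ₊₁ = (n − mₖ₊₁²)/dₖ, aₖ₊₁ = ⌊(a₀+mₖ₊₁)/dₖ₊₁⌋:
  k=1: m=6, d=11, a=1
  k=2: m=5, d=2, a=5
  k=3: m=5, d=11, a=1
  k=4: m=6, d=1, a=12
d=1 and a=2a₀=12 at k=4, so the next step gives (m, d) = (6, 11) again — its k=1 value — and the period has length 4.

[6; 1, 5, 1, 12]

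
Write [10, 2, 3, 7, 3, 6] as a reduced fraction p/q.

10546/1011

Using pₖ = aₖpₖ₋₁ + pₖ₋₂ and qₖ = aₖqₖ₋₁ + qₖ₋₂:
  k=0: a=10, p=10, q=1
  k=1: a=2, p=21, q=2
  k=2: a=3, p=73, q=7
  k=3: a=7, p=532, q=51
  k=4: a=3, p=1669, q=160
  k=5: a=6, p=10546, q=1011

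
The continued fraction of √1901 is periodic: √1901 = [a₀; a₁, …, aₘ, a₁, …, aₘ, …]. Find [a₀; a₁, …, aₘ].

[43; 1, 1, 1, 1, 86]

a₀ = ⌊√1901⌋ = 43.
With m₀=0, d₀=1 and mₖ₊₁ = dₖaₖ − mₖ, dₖ₊₁ = (n − mₖ₊₁²)/dₖ, aₖ₊₁ = ⌊(a₀+mₖ₊₁)/dₖ₊₁⌋:
  k=1: m=43, d=52, a=1
  k=2: m=9, d=35, a=1
  k=3: m=26, d=35, a=1
  k=4: m=9, d=52, a=1
  k=5: m=43, d=1, a=86
d=1 and a=2a₀=86 at k=5, so the next step gives (m, d) = (43, 52) again — its k=1 value — and the period has length 5.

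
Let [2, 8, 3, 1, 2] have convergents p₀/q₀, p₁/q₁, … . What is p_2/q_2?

53/25

Using pₖ = aₖpₖ₋₁ + pₖ₋₂, qₖ = aₖqₖ₋₁ + qₖ₋₂ (with p₋₁=1, p₋₂=0, q₋₁=0, q₋₂=1):
  k=0: a=2, p=2, q=1
  k=1: a=8, p=17, q=8
  k=2: a=3, p=53, q=25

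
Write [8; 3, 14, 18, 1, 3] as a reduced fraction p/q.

26950/3237

Fold from the inside: start with 3/1.
  1 + 1/3 = 4/3
  18 + 3/4 = 75/4
  14 + 4/75 = 1054/75
  3 + 75/1054 = 3237/1054
  8 + 1054/3237 = 26950/3237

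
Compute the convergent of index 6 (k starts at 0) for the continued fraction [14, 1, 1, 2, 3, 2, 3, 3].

Using pₖ = aₖpₖ₋₁ + pₖ₋₂, qₖ = aₖqₖ₋₁ + qₖ₋₂ (with p₋₁=1, p₋₂=0, q₋₁=0, q₋₂=1):
  k=0: a=14, p=14, q=1
  k=1: a=1, p=15, q=1
  k=2: a=1, p=29, q=2
  k=3: a=2, p=73, q=5
  k=4: a=3, p=248, q=17
  k=5: a=2, p=569, q=39
  k=6: a=3, p=1955, q=134

1955/134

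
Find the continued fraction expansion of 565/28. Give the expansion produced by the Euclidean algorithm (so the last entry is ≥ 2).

[20; 5, 1, 1, 2]

565 = 20×28 + 5
28 = 5×5 + 3
5 = 1×3 + 2
3 = 1×2 + 1
2 = 2×1 + 0  (stop)
So 565/28 = [20; 5, 1, 1, 2].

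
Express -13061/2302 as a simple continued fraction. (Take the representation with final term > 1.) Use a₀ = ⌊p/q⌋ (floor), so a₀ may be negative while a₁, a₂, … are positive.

[-6; 3, 15, 3, 16]

-13061 = -6×2302 + 751
2302 = 3×751 + 49
751 = 15×49 + 16
49 = 3×16 + 1
16 = 16×1 + 0  (stop)
So -13061/2302 = [-6; 3, 15, 3, 16].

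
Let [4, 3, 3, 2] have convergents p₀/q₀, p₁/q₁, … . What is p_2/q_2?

Using pₖ = aₖpₖ₋₁ + pₖ₋₂, qₖ = aₖqₖ₋₁ + qₖ₋₂ (with p₋₁=1, p₋₂=0, q₋₁=0, q₋₂=1):
  k=0: a=4, p=4, q=1
  k=1: a=3, p=13, q=3
  k=2: a=3, p=43, q=10

43/10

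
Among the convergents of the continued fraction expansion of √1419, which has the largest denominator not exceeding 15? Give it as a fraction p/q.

113/3

√1419 = [37; 1, 2, 37, 2, 1, 74, …] (period length 6).
Convergents:
  p_0/q_0 = 37/1
  p_1/q_1 = 38/1
  p_2/q_2 = 113/3
  p_3/q_3 = 4219/112
q_2 = 3 ≤ 15 < 112 = q_3, so the answer is 113/3.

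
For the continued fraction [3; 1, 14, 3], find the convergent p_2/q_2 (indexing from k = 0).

Using pₖ = aₖpₖ₋₁ + pₖ₋₂, qₖ = aₖqₖ₋₁ + qₖ₋₂ (with p₋₁=1, p₋₂=0, q₋₁=0, q₋₂=1):
  k=0: a=3, p=3, q=1
  k=1: a=1, p=4, q=1
  k=2: a=14, p=59, q=15

59/15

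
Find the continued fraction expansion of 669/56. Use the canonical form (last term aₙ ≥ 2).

669 = 11·56 + 53
56 = 1·53 + 3
53 = 17·3 + 2
3 = 1·2 + 1
2 = 2·1 + 0  (stop)
So 669/56 = [11; 1, 17, 1, 2].

[11; 1, 17, 1, 2]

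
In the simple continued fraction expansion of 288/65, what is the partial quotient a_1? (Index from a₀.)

2

288 = 4·65 + 28   →  a_0 = 4
65 = 2·28 + 9   →  a_1 = 2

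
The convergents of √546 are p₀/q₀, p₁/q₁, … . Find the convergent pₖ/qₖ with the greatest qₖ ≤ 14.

√546 = [23; 2, 1, 2, 1, 2, 46, …] (period length 6).
Convergents:
  p_0/q_0 = 23/1
  p_1/q_1 = 47/2
  p_2/q_2 = 70/3
  p_3/q_3 = 187/8
  p_4/q_4 = 257/11
  p_5/q_5 = 701/30
q_4 = 11 ≤ 14 < 30 = q_5, so the answer is 257/11.

257/11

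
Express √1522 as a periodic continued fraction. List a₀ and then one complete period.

[39; 78]

a₀ = ⌊√1522⌋ = 39.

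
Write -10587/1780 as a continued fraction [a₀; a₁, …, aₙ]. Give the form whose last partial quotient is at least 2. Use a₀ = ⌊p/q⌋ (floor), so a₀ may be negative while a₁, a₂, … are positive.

-10587 = -6×1780 + 93
1780 = 19×93 + 13
93 = 7×13 + 2
13 = 6×2 + 1
2 = 2×1 + 0  (stop)
So -10587/1780 = [-6; 19, 7, 6, 2].

[-6; 19, 7, 6, 2]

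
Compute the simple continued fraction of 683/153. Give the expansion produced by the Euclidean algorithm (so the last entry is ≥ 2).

[4; 2, 6, 2, 5]

683 = 4×153 + 71
153 = 2×71 + 11
71 = 6×11 + 5
11 = 2×5 + 1
5 = 5×1 + 0  (stop)
So 683/153 = [4; 2, 6, 2, 5].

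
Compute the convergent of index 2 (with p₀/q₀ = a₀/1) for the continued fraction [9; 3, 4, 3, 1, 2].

Using pₖ = aₖpₖ₋₁ + pₖ₋₂, qₖ = aₖqₖ₋₁ + qₖ₋₂ (with p₋₁=1, p₋₂=0, q₋₁=0, q₋₂=1):
  k=0: a=9, p=9, q=1
  k=1: a=3, p=28, q=3
  k=2: a=4, p=121, q=13

121/13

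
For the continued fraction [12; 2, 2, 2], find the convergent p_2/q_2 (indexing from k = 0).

62/5

Using pₖ = aₖpₖ₋₁ + pₖ₋₂, qₖ = aₖqₖ₋₁ + qₖ₋₂ (with p₋₁=1, p₋₂=0, q₋₁=0, q₋₂=1):
  k=0: a=12, p=12, q=1
  k=1: a=2, p=25, q=2
  k=2: a=2, p=62, q=5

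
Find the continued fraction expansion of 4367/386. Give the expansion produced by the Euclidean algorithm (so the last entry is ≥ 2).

4367 = 11×386 + 121
386 = 3×121 + 23
121 = 5×23 + 6
23 = 3×6 + 5
6 = 1×5 + 1
5 = 5×1 + 0  (stop)
So 4367/386 = [11; 3, 5, 3, 1, 5].

[11; 3, 5, 3, 1, 5]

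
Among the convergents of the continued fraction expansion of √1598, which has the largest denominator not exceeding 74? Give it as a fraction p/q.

1599/40

√1598 = [39; 1, 38, 1, 78, …] (period length 4).
Convergents:
  p_0/q_0 = 39/1
  p_1/q_1 = 40/1
  p_2/q_2 = 1559/39
  p_3/q_3 = 1599/40
  p_4/q_4 = 126281/3159
q_3 = 40 ≤ 74 < 3159 = q_4, so the answer is 1599/40.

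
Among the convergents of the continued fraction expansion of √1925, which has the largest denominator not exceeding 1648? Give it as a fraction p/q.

30844/703

√1925 = [43; 1, 6, 1, 86, …] (period length 4).
Convergents:
  p_0/q_0 = 43/1
  p_1/q_1 = 44/1
  p_2/q_2 = 307/7
  p_3/q_3 = 351/8
  p_4/q_4 = 30493/695
  p_5/q_5 = 30844/703
  p_6/q_6 = 215557/4913
q_5 = 703 ≤ 1648 < 4913 = q_6, so the answer is 30844/703.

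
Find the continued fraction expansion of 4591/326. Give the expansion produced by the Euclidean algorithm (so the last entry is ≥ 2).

4591 = 14*326 + 27
326 = 12*27 + 2
27 = 13*2 + 1
2 = 2*1 + 0  (stop)
So 4591/326 = [14; 12, 13, 2].

[14; 12, 13, 2]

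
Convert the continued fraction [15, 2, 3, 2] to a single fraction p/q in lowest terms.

Fold from the inside: start with 2/1.
  3 + 1/2 = 7/2
  2 + 2/7 = 16/7
  15 + 7/16 = 247/16

247/16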